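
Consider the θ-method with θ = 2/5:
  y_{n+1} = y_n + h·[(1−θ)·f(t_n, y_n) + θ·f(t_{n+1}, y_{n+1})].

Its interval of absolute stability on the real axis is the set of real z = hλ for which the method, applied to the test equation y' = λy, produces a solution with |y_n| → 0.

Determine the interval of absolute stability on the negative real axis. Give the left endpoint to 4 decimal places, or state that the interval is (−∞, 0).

z∈(-10.0000,0).

Test eqn y'=λy, z=hλ:
  y_{n+1} = y_n + z·[3/5·y_n + 2/5·y_{n+1}] ⇒ (1 − 2/5z)y_{n+1} = (1 + 3/5z)y_n
  R(z) = (1 + 3/5z)/(1 − 2/5z).

Need |R(x)|<1, x<0.
x=-1.69: |R|=0.0084
R=−1: 1+3/5x = −1+2/5x ⇒ -1/5x=2 ⇒ x=2/(-1/5)=-10.0000
Confirm numerically:
  x=-9.643: |R|=0.98530 <1
  x=-7.083: |R|=0.84780 <1
  x=-6.490: |R|=0.80478 <1
  x=-4.281: |R|=0.57831 <1
  x=-10.523: |R|=1.02008 >1
  x=-10.307: |R|=1.01199 >1
Interval (-10.0000, 0).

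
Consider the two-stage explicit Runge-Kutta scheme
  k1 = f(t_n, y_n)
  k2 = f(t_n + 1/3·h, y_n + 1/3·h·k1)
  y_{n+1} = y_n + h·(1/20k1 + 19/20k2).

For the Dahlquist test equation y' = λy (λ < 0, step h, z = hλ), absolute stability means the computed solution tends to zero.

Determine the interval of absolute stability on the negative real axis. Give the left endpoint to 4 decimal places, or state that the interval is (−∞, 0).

z∈(-3.1579,0).

On y'=λy, z=hλ:
  k1=λy_n ⇒ h·k1=z·y_n;  k2=λ(1+1/3z)y_n ⇒ h·k2=z(1+1/3z)y_n
  y_{n+1}/y_n = 1 + 1/20z + 19/20z(1+1/3z) = 1 + z + 19/60z²
  so R(z) = 1 + z + 19/60z².

Need |R(x)|<1, x<0.
x=-1.54: |R|=0.2110
R=1: x+19/60x²=0 ⇒ x=−60/19=-3.1579; min R=1−1/(4·19/60)=0.2105>−1
Confirm numerically:
  x=-2.821: |R|=0.69905 <1
  x=-2.751: |R|=0.64553 <1
  x=-1.886: |R|=0.24038 <1
  x=-1.391: |R|=0.22171 <1
  x=-3.545: |R|=1.43456 >1
  x=-3.211: |R|=1.05400 >1
So |R|<1 on (-3.1579, 0).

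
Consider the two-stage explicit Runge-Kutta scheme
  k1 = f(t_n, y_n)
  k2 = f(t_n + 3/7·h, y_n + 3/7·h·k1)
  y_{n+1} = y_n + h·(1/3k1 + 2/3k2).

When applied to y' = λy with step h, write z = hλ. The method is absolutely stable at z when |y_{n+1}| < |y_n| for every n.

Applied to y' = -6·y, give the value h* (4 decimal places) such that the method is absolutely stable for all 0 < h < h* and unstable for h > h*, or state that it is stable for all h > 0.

With y'=λy (z=hλ):
  k1=λy_n ⇒ h·k1=z·y_n;  k2=λ(1+3/7z)y_n ⇒ h·k2=z(1+3/7z)y_n
  y_{n+1}/y_n = 1 + 1/3z + 2/3z(1+3/7z) = 1 + z + 2/7z²
  ⇒ R(z) = 1 + z + 2/7z².

Need |R(x)|<1, x<0.
x=-0.37: |R|=0.6691
R=1: x+2/7x²=0 ⇒ x=−7/2=-3.5000; min R=1−1/(4·2/7)=0.1250>−1
Confirm numerically:
  x=-3.340: |R|=0.84731 <1
  x=-3.244: |R|=0.76272 <1
  x=-2.250: |R|=0.19643 <1
  x=-4.091: |R|=1.69079 >1
  x=-3.907: |R|=1.45433 >1
So |R|<1 on (-3.5000, 0).

(-3.5000,0); λ=-6 ⇒ h* = (7/2)/6 = 0.5833.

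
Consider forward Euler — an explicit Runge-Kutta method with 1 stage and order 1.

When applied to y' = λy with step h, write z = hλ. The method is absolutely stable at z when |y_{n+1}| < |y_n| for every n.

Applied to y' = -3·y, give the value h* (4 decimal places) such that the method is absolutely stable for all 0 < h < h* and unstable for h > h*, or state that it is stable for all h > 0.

Set f=λy, z=hλ:
  order 1, 1-stage ⇒ R(z)=1+z
  (e.g. R(-0.46)=0.54000, |R|=0.54000)

Boundary: |R(x)|=1, x<0.
x=-0.46: |R|=0.5400
|R(-2.19)|=1.1900 |R(-1.78)|=0.7800 |R(-1.57)|=0.5700
Bisect:
  x_lo=-2.6670 |R|=1.6670  x_hi=-0.1134 |R|=0.8866
  mid=-1.39019 |R|=0.39019 →hi
  mid=-2.02858 |R|=1.02858 →lo
  mid=-1.70939 |R|=0.70939 →hi
  mid=-1.86899 |R|=0.86899 →hi
  mid=-1.94879 |R|=0.94879 →hi
  mid=-1.98869 |R|=0.98869 →hi
  mid=-2.00863 |R|=1.00863 →lo
  mid=-1.99866 |R|=0.99866 →hi
  mid=-2.00365 |R|=1.00365 →lo
  mid=-2.00115 |R|=1.00115 →lo
  ...
  [-2.00006,-1.99991] ⇒ x*=-2.0000
Interval (-2.0000, 0).

(-2.0000,0); λ=-3 ⇒ h* = 0.6667.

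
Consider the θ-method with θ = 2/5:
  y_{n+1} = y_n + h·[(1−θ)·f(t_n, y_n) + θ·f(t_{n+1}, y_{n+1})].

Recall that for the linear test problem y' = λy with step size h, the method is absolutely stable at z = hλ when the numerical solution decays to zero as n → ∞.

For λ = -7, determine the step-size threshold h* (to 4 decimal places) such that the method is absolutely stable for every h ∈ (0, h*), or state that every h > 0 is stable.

With y'=λy (z=hλ):
  y_{n+1} = y_n + z·[3/5·y_n + 2/5·y_{n+1}] ⇒ (1 − 2/5z)y_{n+1} = (1 + 3/5z)y_n
  ⇒ R(z) = (1 + 3/5z)/(1 − 2/5z).

Solve |R(x)|<1 on ℝ⁻.
x=-1.37: |R|=0.1150
R=−1: 1+3/5x = −1+2/5x ⇒ -1/5x=2 ⇒ x=2/(-1/5)=-10.0000
Confirm numerically:
  x=-6.910: |R|=0.83581 <1
  x=-6.810: |R|=0.82868 <1
  x=-6.528: |R|=0.80771 <1
  x=-10.552: |R|=1.02115 >1
  x=-10.320: |R|=1.01248 >1
  x=-10.294: |R|=1.01149 >1
So |R|<1 on (-10.0000, 0).

(-10.0000,0); λ=-7 ⇒ h* = (10)/7 = 1.4286.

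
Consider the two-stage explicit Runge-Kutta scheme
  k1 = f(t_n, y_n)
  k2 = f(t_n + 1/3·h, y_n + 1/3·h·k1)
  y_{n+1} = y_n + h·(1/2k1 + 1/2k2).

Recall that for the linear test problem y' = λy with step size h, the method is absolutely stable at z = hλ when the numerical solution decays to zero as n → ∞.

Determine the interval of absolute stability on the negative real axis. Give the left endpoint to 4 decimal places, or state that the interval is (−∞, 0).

z∈(-6.0000,0).

Test eqn y'=λy, z=hλ:
  k1=λy_n ⇒ h·k1=z·y_n;  k2=λ(1+1/3z)y_n ⇒ h·k2=z(1+1/3z)y_n
  y_{n+1}/y_n = 1 + 1/2z + 1/2z(1+1/3z) = 1 + z + 1/6z²
  so R(z) = 1 + z + 1/6z².

Solve |R(x)|<1 on ℝ⁻.
x=-1.39: |R|=0.0680
R=1: x+1/6x²=0 ⇒ x=−6=-6.0000; min R=1−1/(4·1/6)=-0.5000>−1
Confirm numerically:
  x=-5.781: |R|=0.78899 <1
  x=-4.740: |R|=0.00460 <1
  x=-4.207: |R|=0.25719 <1
  x=-6.594: |R|=1.65281 >1
  x=-6.457: |R|=1.49181 >1
  x=-6.356: |R|=1.37712 >1
Stable set (-6.0000, 0).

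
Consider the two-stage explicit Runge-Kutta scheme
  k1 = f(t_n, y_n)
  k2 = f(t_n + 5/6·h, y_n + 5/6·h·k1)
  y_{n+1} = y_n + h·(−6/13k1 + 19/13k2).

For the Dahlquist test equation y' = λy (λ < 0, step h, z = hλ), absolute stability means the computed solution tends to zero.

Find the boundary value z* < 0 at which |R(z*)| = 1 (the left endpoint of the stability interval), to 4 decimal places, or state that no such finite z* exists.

left endpoint -0.8211.

With y'=λy (z=hλ):
  k1=λy_n ⇒ h·k1=z·y_n;  k2=λ(1+5/6z)y_n ⇒ h·k2=z(1+5/6z)y_n
  y_{n+1}/y_n = 1 − 6/13z + 19/13z(1+5/6z) = 1 + z + 95/78z²
  Hence R(z) = 1 + z + 95/78z².

Find x<0 with |R(x)|<1.
x=-1.25: |R|=1.6530
R=1: x+95/78x²=0 ⇒ x=−78/95=-0.8211; min R=1−1/(4·95/78)=0.7947>−1
Confirm numerically:
  x=-0.719: |R|=0.91063 <1
  x=-0.706: |R|=0.90107 <1
  x=-0.392: |R|=0.79515 <1
  x=-0.371: |R|=0.79664 <1
  x=-0.982: |R|=1.19250 >1
  x=-0.914: |R|=1.10347 >1
Interval (-0.8211, 0).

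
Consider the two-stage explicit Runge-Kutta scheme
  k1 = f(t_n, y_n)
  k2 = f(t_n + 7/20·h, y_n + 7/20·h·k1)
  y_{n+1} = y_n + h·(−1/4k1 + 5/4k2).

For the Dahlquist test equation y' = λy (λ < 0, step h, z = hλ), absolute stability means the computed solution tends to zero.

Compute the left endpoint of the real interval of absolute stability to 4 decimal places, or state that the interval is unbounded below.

left endpoint -2.2857.

Set f=λy, z=hλ:
  k1=λy_n ⇒ h·k1=z·y_n;  k2=λ(1+7/20z)y_n ⇒ h·k2=z(1+7/20z)y_n
  y_{n+1}/y_n = 1 − 1/4z + 5/4z(1+7/20z) = 1 + z + 7/16z²
  R(z) = 1 + z + 7/16z².

Find x<0 with |R(x)|<1.
x=-1.48: |R|=0.4783
R=1: x+7/16x²=0 ⇒ x=−16/7=-2.2857; min R=1−1/(4·7/16)=0.4286>−1
Confirm numerically:
  x=-1.281: |R|=0.43692 <1
  x=-1.276: |R|=0.43633 <1
  x=-1.074: |R|=0.43065 <1
  x=-2.742: |R|=1.54737 >1
  x=-2.652: |R|=1.42498 >1
  x=-2.403: |R|=1.12330 >1
Interval (-2.2857, 0).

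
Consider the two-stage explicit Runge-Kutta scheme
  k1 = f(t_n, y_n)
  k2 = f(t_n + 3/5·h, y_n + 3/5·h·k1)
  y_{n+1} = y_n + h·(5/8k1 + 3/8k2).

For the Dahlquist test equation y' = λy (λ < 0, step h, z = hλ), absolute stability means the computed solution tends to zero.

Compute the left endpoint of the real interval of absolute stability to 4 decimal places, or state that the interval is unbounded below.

Test eqn y'=λy, z=hλ:
  k1=λy_n ⇒ h·k1=z·y_n;  k2=λ(1+3/5z)y_n ⇒ h·k2=z(1+3/5z)y_n
  y_{n+1}/y_n = 1 + 5/8z + 3/8z(1+3/5z) = 1 + z + 9/40z²
  Hence R(z) = 1 + z + 9/40z².

Solve |R(x)|<1 on ℝ⁻.
x=-0.62: |R|=0.4665
R=1: x+9/40x²=0 ⇒ x=−40/9=-4.4444; min R=1−1/(4·9/40)=-0.1111>−1
Confirm numerically:
  x=-3.720: |R|=0.39364 <1
  x=-3.367: |R|=0.18376 <1
  x=-3.239: |R|=0.12150 <1
  x=-1.924: |R|=0.09110 <1
  x=-4.866: |R|=1.46154 >1
  x=-4.711: |R|=1.28254 >1
So |R|<1 on (-4.4444, 0).

z* = -4.4444.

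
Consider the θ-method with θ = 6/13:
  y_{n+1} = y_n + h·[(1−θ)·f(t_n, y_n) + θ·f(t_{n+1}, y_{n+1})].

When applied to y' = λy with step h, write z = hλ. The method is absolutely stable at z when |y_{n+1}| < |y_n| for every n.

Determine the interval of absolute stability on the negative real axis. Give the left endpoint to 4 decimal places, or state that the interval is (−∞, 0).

(-26.0000, 0).

Test eqn y'=λy, z=hλ:
  y_{n+1} = y_n + z·[7/13·y_n + 6/13·y_{n+1}] ⇒ (1 − 6/13z)y_{n+1} = (1 + 7/13z)y_n
  R(z) = (1 + 7/13z)/(1 − 6/13z).

Need |R(x)|<1, x<0.
x=-0.62: |R|=0.5179
R=−1: 1+7/13x = −1+6/13x ⇒ -1/13x=2 ⇒ x=2/(-1/13)=-26.0000
Confirm numerically:
  x=-19.600: |R|=0.95100 <1
  x=-17.610: |R|=0.92929 <1
  x=-17.077: |R|=0.92272 <1
  x=-16.156: |R|=0.91046 <1
  x=-26.484: |R|=1.00282 >1
  x=-26.308: |R|=1.00180 >1
  x=-26.305: |R|=1.00179 >1
Stable set (-26.0000, 0).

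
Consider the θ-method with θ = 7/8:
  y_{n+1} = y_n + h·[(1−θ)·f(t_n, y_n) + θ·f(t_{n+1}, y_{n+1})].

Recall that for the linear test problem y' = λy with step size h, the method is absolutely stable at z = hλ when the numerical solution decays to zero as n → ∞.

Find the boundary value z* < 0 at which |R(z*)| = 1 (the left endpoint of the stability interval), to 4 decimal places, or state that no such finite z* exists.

With y'=λy (z=hλ):
  y_{n+1} = y_n + z·[1/8·y_n + 7/8·y_{n+1}] ⇒ (1 − 7/8z)y_{n+1} = (1 + 1/8z)y_n
  R(z) = (1 + 1/8z)/(1 − 7/8z).

Find x<0 with |R(x)|<1.
x=-1.62: |R|=0.3299
x=-2: |R|=0.2727
x=-10: |R|=0.0256
x=-100: |R|=0.1299
θ=7/8≥1/2 ⇒ |1+1/8x|<|1−7/8x| ∀x<0 ⇒ stable on all of ℝ⁻.

unbounded; (−∞, 0).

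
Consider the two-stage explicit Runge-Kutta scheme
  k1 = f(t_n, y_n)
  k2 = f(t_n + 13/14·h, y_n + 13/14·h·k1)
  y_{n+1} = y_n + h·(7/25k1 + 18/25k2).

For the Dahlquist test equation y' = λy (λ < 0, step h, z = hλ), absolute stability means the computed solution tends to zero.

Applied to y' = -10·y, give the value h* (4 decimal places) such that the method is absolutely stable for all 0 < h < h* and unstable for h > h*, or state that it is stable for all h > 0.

(-1.4957,0); λ=-10 ⇒ h* = (175/117)/10 = 0.1496.

On y'=λy, z=hλ:
  k1=λy_n ⇒ h·k1=z·y_n;  k2=λ(1+13/14z)y_n ⇒ h·k2=z(1+13/14z)y_n
  y_{n+1}/y_n = 1 + 7/25z + 18/25z(1+13/14z) = 1 + z + 117/175z²
  R(z) = 1 + z + 117/175z².

Boundary: |R(x)|=1, x<0.
x=-0.34: |R|=0.7373
R=1: x+117/175x²=0 ⇒ x=−175/117=-1.4957; min R=1−1/(4·117/175)=0.6261>−1
Confirm numerically:
  x=-1.191: |R|=0.75736 <1
  x=-1.184: |R|=0.75324 <1
  x=-1.040: |R|=0.68313 <1
  x=-2.031: |R|=1.72683 >1
  x=-1.866: |R|=1.46194 >1
Stable set (-1.4957, 0).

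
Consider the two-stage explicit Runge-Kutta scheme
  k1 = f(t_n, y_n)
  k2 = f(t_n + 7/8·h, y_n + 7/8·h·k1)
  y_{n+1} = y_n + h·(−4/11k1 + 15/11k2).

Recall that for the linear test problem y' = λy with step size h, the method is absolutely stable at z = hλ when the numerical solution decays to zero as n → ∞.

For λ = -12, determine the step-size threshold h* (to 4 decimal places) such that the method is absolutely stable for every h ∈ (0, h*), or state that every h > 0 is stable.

(-0.8381,0); λ=-12 ⇒ h* = (88/105)/12 = 0.0698.

On y'=λy, z=hλ:
  k1=λy_n ⇒ h·k1=z·y_n;  k2=λ(1+7/8z)y_n ⇒ h·k2=z(1+7/8z)y_n
  y_{n+1}/y_n = 1 − 4/11z + 15/11z(1+7/8z) = 1 + z + 105/88z²
  Hence R(z) = 1 + z + 105/88z².

Need |R(x)|<1, x<0.
x=-1.42: |R|=1.9859
R=1: x+105/88x²=0 ⇒ x=−88/105=-0.8381; min R=1−1/(4·105/88)=0.7905>−1
Confirm numerically:
  x=-0.646: |R|=0.85193 <1
  x=-0.591: |R|=0.82576 <1
  x=-0.470: |R|=0.79357 <1
  x=-0.371: |R|=0.79323 <1
  x=-1.361: |R|=1.84916 >1
  x=-1.239: |R|=1.59268 >1
  x=-0.888: |R|=1.05288 >1
So |R|<1 on (-0.8381, 0).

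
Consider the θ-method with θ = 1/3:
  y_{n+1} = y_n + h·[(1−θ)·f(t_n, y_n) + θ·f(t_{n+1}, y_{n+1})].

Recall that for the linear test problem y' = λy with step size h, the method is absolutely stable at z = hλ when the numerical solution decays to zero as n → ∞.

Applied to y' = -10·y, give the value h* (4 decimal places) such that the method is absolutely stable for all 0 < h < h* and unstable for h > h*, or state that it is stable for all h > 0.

Set f=λy, z=hλ:
  y_{n+1} = y_n + z·[2/3·y_n + 1/3·y_{n+1}] ⇒ (1 − 1/3z)y_{n+1} = (1 + 2/3z)y_n
  R(z) = (1 + 2/3z)/(1 − 1/3z).

Boundary: |R(x)|=1, x<0.
x=-1.72: |R|=0.0932
R=−1: 1+2/3x = −1+1/3x ⇒ -1/3x=2 ⇒ x=2/(-1/3)=-6.0000
Confirm numerically:
  x=-4.140: |R|=0.73950 <1
  x=-3.937: |R|=0.70261 <1
  x=-3.464: |R|=0.60767 <1
  x=-3.182: |R|=0.54416 <1
  x=-6.592: |R|=1.06172 >1
  x=-6.462: |R|=1.04883 >1
  x=-6.280: |R|=1.03017 >1
Stable set (-6.0000, 0).

(-6.0000,0); λ=-10 ⇒ h* = (6)/10 = 0.6000.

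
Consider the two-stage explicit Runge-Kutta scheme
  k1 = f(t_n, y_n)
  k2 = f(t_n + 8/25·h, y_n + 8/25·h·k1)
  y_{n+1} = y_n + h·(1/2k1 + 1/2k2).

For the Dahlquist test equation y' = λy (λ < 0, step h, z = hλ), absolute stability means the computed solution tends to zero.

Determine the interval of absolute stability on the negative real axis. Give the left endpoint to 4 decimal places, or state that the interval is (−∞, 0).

Test eqn y'=λy, z=hλ:
  k1=λy_n ⇒ h·k1=z·y_n;  k2=λ(1+8/25z)y_n ⇒ h·k2=z(1+8/25z)y_n
  y_{n+1}/y_n = 1 + 1/2z + 1/2z(1+8/25z) = 1 + z + 4/25z²
  so R(z) = 1 + z + 4/25z².

Boundary: |R(x)|=1, x<0.
x=-1.5: |R|=0.1400
R=1: x+4/25x²=0 ⇒ x=−25/4=-6.2500; min R=1−1/(4·4/25)=-0.5625>−1
Confirm numerically:
  x=-5.886: |R|=0.65720 <1
  x=-4.890: |R|=0.06406 <1
  x=-3.999: |R|=0.44028 <1
  x=-6.474: |R|=1.23203 >1
  x=-6.465: |R|=1.22240 >1
  x=-6.456: |R|=1.21279 >1
Stable set (-6.2500, 0).

z∈(-6.2500,0).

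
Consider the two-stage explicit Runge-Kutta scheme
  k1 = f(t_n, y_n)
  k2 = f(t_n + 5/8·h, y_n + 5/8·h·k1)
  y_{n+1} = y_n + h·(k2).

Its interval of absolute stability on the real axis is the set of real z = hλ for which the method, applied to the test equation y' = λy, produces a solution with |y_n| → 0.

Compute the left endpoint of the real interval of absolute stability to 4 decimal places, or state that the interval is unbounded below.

Set f=λy, z=hλ:
  k1=λy_n ⇒ h·k1=z·y_n;  k2=λ(1+5/8z)y_n ⇒ h·k2=z(1+5/8z)y_n
  y_{n+1}/y_n = 1 + z(1+5/8z) = 1 + z + 5/8z²
  so R(z) = 1 + z + 5/8z².

Find x<0 with |R(x)|<1.
x=-1.15: |R|=0.6766
R=1: x+5/8x²=0 ⇒ x=−8/5=-1.6000; min R=1−1/(4·5/8)=0.6000>−1
Confirm numerically:
  x=-1.319: |R|=0.76835 <1
  x=-0.815: |R|=0.60014 <1
  x=-0.674: |R|=0.60992 <1
  x=-2.163: |R|=1.76111 >1
  x=-1.832: |R|=1.26564 >1
So |R|<1 on (-1.6000, 0).

z* = -1.6000.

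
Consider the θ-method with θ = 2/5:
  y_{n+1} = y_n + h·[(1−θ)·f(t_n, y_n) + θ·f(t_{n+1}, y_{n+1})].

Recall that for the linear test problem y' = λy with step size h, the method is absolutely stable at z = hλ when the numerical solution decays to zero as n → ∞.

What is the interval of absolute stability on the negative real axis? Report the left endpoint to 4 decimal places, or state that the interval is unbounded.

(-10.0000, 0).

Test eqn y'=λy, z=hλ:
  y_{n+1} = y_n + z·[3/5·y_n + 2/5·y_{n+1}] ⇒ (1 − 2/5z)y_{n+1} = (1 + 3/5z)y_n
  Hence R(z) = (1 + 3/5z)/(1 − 2/5z).

Solve |R(x)|<1 on ℝ⁻.
x=-0.36: |R|=0.6853
R=−1: 1+3/5x = −1+2/5x ⇒ -1/5x=2 ⇒ x=2/(-1/5)=-10.0000
Confirm numerically:
  x=-9.940: |R|=0.99759 <1
  x=-7.466: |R|=0.87287 <1
  x=-5.587: |R|=0.72715 <1
  x=-4.632: |R|=0.62367 <1
  x=-10.523: |R|=1.02008 >1
  x=-10.422: |R|=1.01633 >1
  x=-10.036: |R|=1.00144 >1
So |R|<1 on (-10.0000, 0).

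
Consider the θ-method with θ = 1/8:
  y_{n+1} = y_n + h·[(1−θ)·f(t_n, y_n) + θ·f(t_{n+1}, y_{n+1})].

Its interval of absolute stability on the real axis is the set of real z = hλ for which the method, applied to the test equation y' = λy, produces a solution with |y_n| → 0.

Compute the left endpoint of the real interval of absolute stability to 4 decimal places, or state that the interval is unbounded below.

With y'=λy (z=hλ):
  y_{n+1} = y_n + z·[7/8·y_n + 1/8·y_{n+1}] ⇒ (1 − 1/8z)y_{n+1} = (1 + 7/8z)y_n
  Hence R(z) = (1 + 7/8z)/(1 − 1/8z).

Boundary: |R(x)|=1, x<0.
x=-1.73: |R|=0.4224
R=−1: 1+7/8x = −1+1/8x ⇒ -3/4x=2 ⇒ x=2/(-3/4)=-2.6667
Confirm numerically:
  x=-2.454: |R|=0.87794 <1
  x=-2.395: |R|=0.84319 <1
  x=-2.023: |R|=0.61469 <1
  x=-1.188: |R|=0.03439 <1
  x=-2.886: |R|=1.12089 >1
  x=-2.882: |R|=1.11873 >1
  x=-2.772: |R|=1.05867 >1
So |R|<1 on (-2.6667, 0).

left endpoint -2.6667.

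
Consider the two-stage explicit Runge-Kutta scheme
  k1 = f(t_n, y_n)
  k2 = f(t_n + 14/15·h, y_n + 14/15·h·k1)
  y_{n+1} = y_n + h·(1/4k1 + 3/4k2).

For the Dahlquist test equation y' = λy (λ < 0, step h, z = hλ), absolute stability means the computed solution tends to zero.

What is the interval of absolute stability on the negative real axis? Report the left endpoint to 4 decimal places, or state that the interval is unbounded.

With y'=λy (z=hλ):
  k1=λy_n ⇒ h·k1=z·y_n;  k2=λ(1+14/15z)y_n ⇒ h·k2=z(1+14/15z)y_n
  y_{n+1}/y_n = 1 + 1/4z + 3/4z(1+14/15z) = 1 + z + 7/10z²
  ⇒ R(z) = 1 + z + 7/10z².

Find x<0 with |R(x)|<1.
x=-0.64: |R|=0.6467
R=1: x+7/10x²=0 ⇒ x=−10/7=-1.4286; min R=1−1/(4·7/10)=0.6429>−1
Confirm numerically:
  x=-1.172: |R|=0.78951 <1
  x=-0.944: |R|=0.67980 <1
  x=-0.613: |R|=0.65004 <1
  x=-1.970: |R|=1.74663 >1
  x=-1.824: |R|=1.50488 >1
  x=-1.693: |R|=1.31337 >1
Interval (-1.4286, 0).

z∈(-1.4286,0).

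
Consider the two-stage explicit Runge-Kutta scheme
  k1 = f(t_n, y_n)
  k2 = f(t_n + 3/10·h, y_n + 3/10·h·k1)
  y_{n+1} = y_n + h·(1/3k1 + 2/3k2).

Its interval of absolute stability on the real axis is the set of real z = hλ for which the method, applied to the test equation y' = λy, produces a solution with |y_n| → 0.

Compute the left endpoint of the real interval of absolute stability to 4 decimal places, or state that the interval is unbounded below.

left endpoint -5.0000.

Test eqn y'=λy, z=hλ:
  k1=λy_n ⇒ h·k1=z·y_n;  k2=λ(1+3/10z)y_n ⇒ h·k2=z(1+3/10z)y_n
  y_{n+1}/y_n = 1 + 1/3z + 2/3z(1+3/10z) = 1 + z + 1/5z²
  R(z) = 1 + z + 1/5z².

Find x<0 with |R(x)|<1.
x=-1.15: |R|=0.1145
R=1: x+1/5x²=0 ⇒ x=−5=-5.0000; min R=1−1/(4·1/5)=-0.2500>−1
Confirm numerically:
  x=-4.522: |R|=0.56770 <1
  x=-4.406: |R|=0.47657 <1
  x=-3.391: |R|=0.09122 <1
  x=-2.406: |R|=0.24823 <1
  x=-5.486: |R|=1.53324 >1
  x=-5.161: |R|=1.16618 >1
  x=-5.115: |R|=1.11765 >1
So |R|<1 on (-5.0000, 0).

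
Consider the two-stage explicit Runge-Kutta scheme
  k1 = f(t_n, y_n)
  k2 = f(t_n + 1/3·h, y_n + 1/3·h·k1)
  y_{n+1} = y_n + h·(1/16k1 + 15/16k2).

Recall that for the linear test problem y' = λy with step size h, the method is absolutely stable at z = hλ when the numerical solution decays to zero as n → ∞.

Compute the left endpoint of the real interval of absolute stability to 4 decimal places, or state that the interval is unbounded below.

left endpoint -3.2000.

Set f=λy, z=hλ:
  k1=λy_n ⇒ h·k1=z·y_n;  k2=λ(1+1/3z)y_n ⇒ h·k2=z(1+1/3z)y_n
  y_{n+1}/y_n = 1 + 1/16z + 15/16z(1+1/3z) = 1 + z + 5/16z²
  ⇒ R(z) = 1 + z + 5/16z².

Boundary: |R(x)|=1, x<0.
x=-1.7: |R|=0.2031
R=1: x+5/16x²=0 ⇒ x=−16/5=-3.2000; min R=1−1/(4·5/16)=0.2000>−1
Confirm numerically:
  x=-3.133: |R|=0.93440 <1
  x=-2.590: |R|=0.50628 <1
  x=-2.066: |R|=0.26786 <1
  x=-1.663: |R|=0.20124 <1
  x=-3.512: |R|=1.34242 >1
  x=-3.466: |R|=1.28811 >1
  x=-3.286: |R|=1.08831 >1
So |R|<1 on (-3.2000, 0).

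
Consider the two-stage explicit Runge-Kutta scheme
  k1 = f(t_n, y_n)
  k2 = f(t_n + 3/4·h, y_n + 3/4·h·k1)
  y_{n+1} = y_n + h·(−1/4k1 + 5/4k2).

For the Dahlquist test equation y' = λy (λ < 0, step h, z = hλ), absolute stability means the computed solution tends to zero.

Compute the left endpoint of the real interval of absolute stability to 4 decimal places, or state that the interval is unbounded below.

Test eqn y'=λy, z=hλ:
  k1=λy_n ⇒ h·k1=z·y_n;  k2=λ(1+3/4z)y_n ⇒ h·k2=z(1+3/4z)y_n
  y_{n+1}/y_n = 1 − 1/4z + 5/4z(1+3/4z) = 1 + z + 15/16z²
  so R(z) = 1 + z + 15/16z².

Boundary: |R(x)|=1, x<0.
x=-0.82: |R|=0.8104
R=1: x+15/16x²=0 ⇒ x=−16/15=-1.0667; min R=1−1/(4·15/16)=0.7333>−1
Confirm numerically:
  x=-0.890: |R|=0.85259 <1
  x=-0.870: |R|=0.83959 <1
  x=-0.869: |R|=0.83896 <1
  x=-0.828: |R|=0.81473 <1
  x=-1.500: |R|=1.60938 >1
  x=-1.402: |R|=1.44075 >1
So |R|<1 on (-1.0667, 0).

left endpoint -1.0667.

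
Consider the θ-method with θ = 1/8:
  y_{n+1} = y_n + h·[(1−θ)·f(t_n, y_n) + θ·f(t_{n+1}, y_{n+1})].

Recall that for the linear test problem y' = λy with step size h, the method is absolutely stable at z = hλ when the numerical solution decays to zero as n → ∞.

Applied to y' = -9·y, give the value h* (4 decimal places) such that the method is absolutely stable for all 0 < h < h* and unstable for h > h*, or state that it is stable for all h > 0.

(-2.6667,0); λ=-9 ⇒ h* = (8/3)/9 = 0.2963.

On y'=λy, z=hλ:
  y_{n+1} = y_n + z·[7/8·y_n + 1/8·y_{n+1}] ⇒ (1 − 1/8z)y_{n+1} = (1 + 7/8z)y_n
  so R(z) = (1 + 7/8z)/(1 − 1/8z).

Find x<0 with |R(x)|<1.
x=-1.67: |R|=0.3816
R=−1: 1+7/8x = −1+1/8x ⇒ -3/4x=2 ⇒ x=2/(-3/4)=-2.6667
Confirm numerically:
  x=-2.505: |R|=0.90766 <1
  x=-1.645: |R|=0.36444 <1
  x=-1.148: |R|=0.00394 <1
  x=-3.191: |R|=1.28112 >1
  x=-2.765: |R|=1.05481 >1
Interval (-2.6667, 0).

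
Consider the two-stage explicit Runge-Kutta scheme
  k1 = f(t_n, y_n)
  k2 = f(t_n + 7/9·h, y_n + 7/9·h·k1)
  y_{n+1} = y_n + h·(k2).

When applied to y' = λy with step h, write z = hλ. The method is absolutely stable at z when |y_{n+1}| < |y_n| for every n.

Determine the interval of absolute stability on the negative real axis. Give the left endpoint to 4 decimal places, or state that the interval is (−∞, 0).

(-1.2857, 0).

Test eqn y'=λy, z=hλ:
  k1=λy_n ⇒ h·k1=z·y_n;  k2=λ(1+7/9z)y_n ⇒ h·k2=z(1+7/9z)y_n
  y_{n+1}/y_n = 1 + z(1+7/9z) = 1 + z + 7/9z²
  R(z) = 1 + z + 7/9z².

Need |R(x)|<1, x<0.
x=-0.8: |R|=0.6978
R=1: x+7/9x²=0 ⇒ x=−9/7=-1.2857; min R=1−1/(4·7/9)=0.6786>−1
Confirm numerically:
  x=-1.257: |R|=0.97193 <1
  x=-1.027: |R|=0.79334 <1
  x=-0.852: |R|=0.71259 <1
  x=-1.580: |R|=1.36164 >1
  x=-1.541: |R|=1.30597 >1
Stable set (-1.2857, 0).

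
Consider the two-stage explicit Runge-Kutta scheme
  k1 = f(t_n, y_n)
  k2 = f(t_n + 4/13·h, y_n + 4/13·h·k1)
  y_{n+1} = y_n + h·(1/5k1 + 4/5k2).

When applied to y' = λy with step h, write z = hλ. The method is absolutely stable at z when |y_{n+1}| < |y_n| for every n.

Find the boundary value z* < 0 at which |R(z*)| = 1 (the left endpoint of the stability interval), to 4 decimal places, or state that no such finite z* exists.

z* = -4.0625.

On y'=λy, z=hλ:
  k1=λy_n ⇒ h·k1=z·y_n;  k2=λ(1+4/13z)y_n ⇒ h·k2=z(1+4/13z)y_n
  y_{n+1}/y_n = 1 + 1/5z + 4/5z(1+4/13z) = 1 + z + 16/65z²
  ⇒ R(z) = 1 + z + 16/65z².

Find x<0 with |R(x)|<1.
x=-1.2: |R|=0.1545
R=1: x+16/65x²=0 ⇒ x=−65/16=-4.0625; min R=1−1/(4·16/65)=-0.0156>−1
Confirm numerically:
  x=-3.315: |R|=0.39004 <1
  x=-3.045: |R|=0.23734 <1
  x=-2.249: |R|=0.00395 <1
  x=-2.044: |R|=0.01558 <1
  x=-4.376: |R|=1.33769 >1
  x=-4.354: |R|=1.31242 >1
Stable set (-4.0625, 0).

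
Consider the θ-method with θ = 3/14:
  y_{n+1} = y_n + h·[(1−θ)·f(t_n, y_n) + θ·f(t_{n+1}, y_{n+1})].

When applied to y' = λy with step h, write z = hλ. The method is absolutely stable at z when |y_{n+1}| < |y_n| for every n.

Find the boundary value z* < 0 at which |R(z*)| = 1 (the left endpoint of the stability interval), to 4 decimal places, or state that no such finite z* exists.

left endpoint -3.5000.

With y'=λy (z=hλ):
  y_{n+1} = y_n + z·[11/14·y_n + 3/14·y_{n+1}] ⇒ (1 − 3/14z)y_{n+1} = (1 + 11/14z)y_n
  so R(z) = (1 + 11/14z)/(1 − 3/14z).

Boundary: |R(x)|=1, x<0.
x=-0.72: |R|=0.3762
R=−1: 1+11/14x = −1+3/14x ⇒ -4/7x=2 ⇒ x=2/(-4/7)=-3.5000
Confirm numerically:
  x=-2.432: |R|=0.59880 <1
  x=-2.116: |R|=0.45587 <1
  x=-1.883: |R|=0.34165 <1
  x=-4.032: |R|=1.16309 >1
  x=-3.767: |R|=1.08442 >1
Stable set (-3.5000, 0).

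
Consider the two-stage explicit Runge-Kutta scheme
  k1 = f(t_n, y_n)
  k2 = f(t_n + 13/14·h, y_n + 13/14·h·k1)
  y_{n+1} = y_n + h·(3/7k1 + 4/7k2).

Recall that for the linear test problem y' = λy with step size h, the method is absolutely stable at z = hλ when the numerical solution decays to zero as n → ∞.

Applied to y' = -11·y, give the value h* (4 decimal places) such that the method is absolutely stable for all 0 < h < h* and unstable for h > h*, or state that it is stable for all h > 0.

(-1.8846,0); λ=-11 ⇒ h* = (49/26)/11 = 0.1713.

With y'=λy (z=hλ):
  k1=λy_n ⇒ h·k1=z·y_n;  k2=λ(1+13/14z)y_n ⇒ h·k2=z(1+13/14z)y_n
  y_{n+1}/y_n = 1 + 3/7z + 4/7z(1+13/14z) = 1 + z + 26/49z²
  R(z) = 1 + z + 26/49z².

Boundary: |R(x)|=1, x<0.
x=-1.48: |R|=0.6823
R=1: x+26/49x²=0 ⇒ x=−49/26=-1.8846; min R=1−1/(4·26/49)=0.5288>−1
Confirm numerically:
  x=-1.682: |R|=0.81917 <1
  x=-1.584: |R|=0.74734 <1
  x=-1.543: |R|=0.72031 <1
  x=-1.527: |R|=0.71024 <1
  x=-2.371: |R|=1.61191 >1
  x=-2.159: |R|=1.31433 >1
Stable set (-1.8846, 0).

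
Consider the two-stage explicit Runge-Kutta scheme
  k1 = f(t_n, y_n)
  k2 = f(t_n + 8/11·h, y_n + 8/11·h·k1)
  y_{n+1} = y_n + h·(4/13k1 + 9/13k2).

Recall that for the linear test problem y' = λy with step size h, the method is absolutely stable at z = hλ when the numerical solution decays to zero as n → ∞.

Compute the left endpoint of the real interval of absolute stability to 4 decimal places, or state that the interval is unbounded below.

With y'=λy (z=hλ):
  k1=λy_n ⇒ h·k1=z·y_n;  k2=λ(1+8/11z)y_n ⇒ h·k2=z(1+8/11z)y_n
  y_{n+1}/y_n = 1 + 4/13z + 9/13z(1+8/11z) = 1 + z + 72/143z²
  R(z) = 1 + z + 72/143z².

Solve |R(x)|<1 on ℝ⁻.
x=-0.87: |R|=0.5111
R=1: x+72/143x²=0 ⇒ x=−143/72=-1.9861; min R=1−1/(4·72/143)=0.5035>−1
Confirm numerically:
  x=-1.886: |R|=0.90494 <1
  x=-1.679: |R|=0.74038 <1
  x=-1.315: |R|=0.55566 <1
  x=-2.564: |R|=1.74603 >1
  x=-2.402: |R|=1.50298 >1
  x=-2.065: |R|=1.08202 >1
Stable set (-1.9861, 0).

z* = -1.9861.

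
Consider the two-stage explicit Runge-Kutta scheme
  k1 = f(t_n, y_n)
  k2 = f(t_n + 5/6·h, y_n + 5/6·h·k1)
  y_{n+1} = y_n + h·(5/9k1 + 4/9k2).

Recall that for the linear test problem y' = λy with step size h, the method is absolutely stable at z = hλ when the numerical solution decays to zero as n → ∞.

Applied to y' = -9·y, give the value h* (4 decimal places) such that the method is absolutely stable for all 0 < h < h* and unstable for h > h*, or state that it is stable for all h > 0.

(-2.7000,0); λ=-9 ⇒ h* = (27/10)/9 = 0.3000.

Set f=λy, z=hλ:
  k1=λy_n ⇒ h·k1=z·y_n;  k2=λ(1+5/6z)y_n ⇒ h·k2=z(1+5/6z)y_n
  y_{n+1}/y_n = 1 + 5/9z + 4/9z(1+5/6z) = 1 + z + 10/27z²
  so R(z) = 1 + z + 10/27z².

Need |R(x)|<1, x<0.
x=-0.82: |R|=0.4290
R=1: x+10/27x²=0 ⇒ x=−27/10=-2.7000; min R=1−1/(4·10/27)=0.3250>−1
Confirm numerically:
  x=-1.863: |R|=0.42247 <1
  x=-1.840: |R|=0.41393 <1
  x=-1.554: |R|=0.34041 <1
  x=-3.038: |R|=1.38031 >1
  x=-3.028: |R|=1.36785 >1
  x=-2.919: |R|=1.23676 >1
Stable set (-2.7000, 0).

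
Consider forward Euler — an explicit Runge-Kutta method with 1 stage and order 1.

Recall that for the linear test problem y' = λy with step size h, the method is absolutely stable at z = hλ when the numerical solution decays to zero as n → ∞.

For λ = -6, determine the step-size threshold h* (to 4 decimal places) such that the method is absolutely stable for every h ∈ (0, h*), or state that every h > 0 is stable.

(-2.0000,0); λ=-6 ⇒ h* = 0.3333.

Test eqn y'=λy, z=hλ:
  order 1, 1-stage ⇒ R(z)=1+z
  (e.g. R(-1.75)=-0.75000, |R|=0.75000)

Need |R(x)|<1, x<0.
x=-1.75: |R|=0.7500
|R(-2.11)|=1.1100 |R(-0.82)|=0.1800 |R(-0.66)|=0.3400
Bisect:
  x_lo=-2.3665 |R|=1.3665  x_hi=-0.2707 |R|=0.7293
  mid=-1.31862 |R|=0.31862 →hi
  mid=-1.84257 |R|=0.84257 →hi
  mid=-2.10455 |R|=1.10455 →lo
  mid=-1.97356 |R|=0.97356 →hi
  mid=-2.03906 |R|=1.03906 →lo
  mid=-2.00631 |R|=1.00631 →lo
  mid=-1.98994 |R|=0.98994 →hi
  ...
  [-2.00004,-1.99991] ⇒ x*=-2.0000
So |R|<1 on (-2.0000, 0).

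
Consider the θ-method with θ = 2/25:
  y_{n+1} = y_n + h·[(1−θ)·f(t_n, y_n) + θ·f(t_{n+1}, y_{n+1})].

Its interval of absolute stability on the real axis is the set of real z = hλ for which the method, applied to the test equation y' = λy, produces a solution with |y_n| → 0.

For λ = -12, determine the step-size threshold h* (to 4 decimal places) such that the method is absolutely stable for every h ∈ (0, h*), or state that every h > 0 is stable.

On y'=λy, z=hλ:
  y_{n+1} = y_n + z·[23/25·y_n + 2/25·y_{n+1}] ⇒ (1 − 2/25z)y_{n+1} = (1 + 23/25z)y_n
  R(z) = (1 + 23/25z)/(1 − 2/25z).

Solve |R(x)|<1 on ℝ⁻.
x=-0.95: |R|=0.1171
R=−1: 1+23/25x = −1+2/25x ⇒ -21/25x=2 ⇒ x=2/(-21/25)=-2.3810
Confirm numerically:
  x=-2.250: |R|=0.90678 <1
  x=-1.878: |R|=0.63270 <1
  x=-1.822: |R|=0.59021 <1
  x=-1.236: |R|=0.12478 <1
  x=-2.782: |R|=1.27555 >1
  x=-2.643: |R|=1.18170 >1
  x=-2.500: |R|=1.08333 >1
So |R|<1 on (-2.3810, 0).

(-2.3810,0); λ=-12 ⇒ h* = (50/21)/12 = 0.1984.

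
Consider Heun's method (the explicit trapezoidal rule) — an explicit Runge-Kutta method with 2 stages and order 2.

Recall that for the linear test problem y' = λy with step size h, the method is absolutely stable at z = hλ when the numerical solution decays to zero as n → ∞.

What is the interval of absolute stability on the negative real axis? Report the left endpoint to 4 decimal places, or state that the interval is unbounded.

Test eqn y'=λy, z=hλ:
  order 2, 2-stage ⇒ R(z)=1+z+z^2/2
  (e.g. R(-0.7)=0.54500, |R|=0.54500)

Boundary: |R(x)|=1, x<0.
x=-0.7: |R|=0.5450
|R(-2.12)|=1.1272 |R(-1.93)|=0.9325 |R(-0.54)|=0.6058
Bisect:
  x_lo=-2.3719 |R|=1.4411  x_hi=-0.1431 |R|=0.8671
  mid=-1.25751 |R|=0.53316 →hi
  mid=-1.81472 |R|=0.83189 →hi
  mid=-2.09333 |R|=1.09768 →lo
  mid=-1.95402 |R|=0.95508 →hi
  mid=-2.02367 |R|=1.02396 →lo
  mid=-1.98885 |R|=0.98891 →hi
  mid=-2.00626 |R|=1.00628 →lo
  mid=-1.99756 |R|=0.99756 →hi
  mid=-2.00191 |R|=1.00191 →lo
  mid=-1.99973 |R|=0.99973 →hi
  ...
  [-2.00000,-1.99987] ⇒ x*=-2.0000
So |R|<1 on (-2.0000, 0).

(-2.0000, 0).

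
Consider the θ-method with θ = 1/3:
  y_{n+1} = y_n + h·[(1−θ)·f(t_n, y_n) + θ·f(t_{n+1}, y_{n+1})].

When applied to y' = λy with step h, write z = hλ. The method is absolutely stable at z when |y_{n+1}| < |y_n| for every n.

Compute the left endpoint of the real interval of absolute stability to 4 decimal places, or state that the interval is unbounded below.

left endpoint -6.0000.

Test eqn y'=λy, z=hλ:
  y_{n+1} = y_n + z·[2/3·y_n + 1/3·y_{n+1}] ⇒ (1 − 1/3z)y_{n+1} = (1 + 2/3z)y_n
  Hence R(z) = (1 + 2/3z)/(1 − 1/3z).

Find x<0 with |R(x)|<1.
x=-0.98: |R|=0.2613
R=−1: 1+2/3x = −1+1/3x ⇒ -1/3x=2 ⇒ x=2/(-1/3)=-6.0000
Confirm numerically:
  x=-5.345: |R|=0.92151 <1
  x=-4.758: |R|=0.83991 <1
  x=-4.574: |R|=0.81172 <1
  x=-4.015: |R|=0.71703 <1
  x=-6.573: |R|=1.05986 >1
  x=-6.165: |R|=1.01800 >1
So |R|<1 on (-6.0000, 0).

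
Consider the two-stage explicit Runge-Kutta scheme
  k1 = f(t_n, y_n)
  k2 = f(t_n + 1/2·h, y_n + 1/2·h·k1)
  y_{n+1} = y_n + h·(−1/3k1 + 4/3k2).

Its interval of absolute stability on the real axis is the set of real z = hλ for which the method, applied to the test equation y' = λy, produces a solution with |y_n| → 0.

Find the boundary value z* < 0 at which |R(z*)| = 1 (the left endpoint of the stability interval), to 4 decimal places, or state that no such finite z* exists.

z* = -1.5000.

On y'=λy, z=hλ:
  k1=λy_n ⇒ h·k1=z·y_n;  k2=λ(1+1/2z)y_n ⇒ h·k2=z(1+1/2z)y_n
  y_{n+1}/y_n = 1 − 1/3z + 4/3z(1+1/2z) = 1 + z + 2/3z²
  so R(z) = 1 + z + 2/3z².

Solve |R(x)|<1 on ℝ⁻.
x=-1.38: |R|=0.8896
R=1: x+2/3x²=0 ⇒ x=−3/2=-1.5000; min R=1−1/(4·2/3)=0.6250>−1
Confirm numerically:
  x=-1.400: |R|=0.90667 <1
  x=-1.395: |R|=0.90235 <1
  x=-1.046: |R|=0.68341 <1
  x=-0.858: |R|=0.63278 <1
  x=-2.069: |R|=1.78484 >1
  x=-1.786: |R|=1.34053 >1
  x=-1.540: |R|=1.04107 >1
Stable set (-1.5000, 0).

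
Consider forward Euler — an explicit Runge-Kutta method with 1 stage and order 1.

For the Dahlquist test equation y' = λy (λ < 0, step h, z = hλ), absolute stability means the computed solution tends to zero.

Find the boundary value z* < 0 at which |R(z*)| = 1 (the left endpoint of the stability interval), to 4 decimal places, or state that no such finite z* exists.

z* = -2.0000.

On y'=λy, z=hλ:
  order 1, 1-stage ⇒ R(z)=1+z
  (e.g. R(-1.79)=-0.79000, |R|=0.79000)

Find x<0 with |R(x)|<1.
x=-1.79: |R|=0.7900
|R(-2.21)|=1.2100 |R(-1.82)|=0.8200 |R(-0.87)|=0.1300
Bisect:
  x_lo=-2.3566 |R|=1.3566  x_hi=-0.1298 |R|=0.8702
  mid=-1.24318 |R|=0.24318 →hi
  mid=-1.79987 |R|=0.79987 →hi
  mid=-2.07821 |R|=1.07821 →lo
  mid=-1.93904 |R|=0.93904 →hi
  mid=-2.00862 |R|=1.00862 →lo
  mid=-1.97383 |R|=0.97383 →hi
  mid=-1.99123 |R|=0.99123 →hi
  ...
  [-2.00006,-1.99993] ⇒ x*=-2.0000
So |R|<1 on (-2.0000, 0).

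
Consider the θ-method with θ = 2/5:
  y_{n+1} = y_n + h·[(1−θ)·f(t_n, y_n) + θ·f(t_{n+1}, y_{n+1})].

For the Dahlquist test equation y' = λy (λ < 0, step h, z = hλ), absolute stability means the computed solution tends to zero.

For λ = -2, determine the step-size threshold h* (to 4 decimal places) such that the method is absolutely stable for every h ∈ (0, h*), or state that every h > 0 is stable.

On y'=λy, z=hλ:
  y_{n+1} = y_n + z·[3/5·y_n + 2/5·y_{n+1}] ⇒ (1 − 2/5z)y_{n+1} = (1 + 3/5z)y_n
  R(z) = (1 + 3/5z)/(1 − 2/5z).

Find x<0 with |R(x)|<1.
x=-0.6: |R|=0.5161
R=−1: 1+3/5x = −1+2/5x ⇒ -1/5x=2 ⇒ x=2/(-1/5)=-10.0000
Confirm numerically:
  x=-9.266: |R|=0.96881 <1
  x=-9.051: |R|=0.95892 <1
  x=-7.145: |R|=0.85200 <1
  x=-10.597: |R|=1.02279 >1
  x=-10.349: |R|=1.01358 >1
  x=-10.149: |R|=1.00589 >1
Stable set (-10.0000, 0).

(-10.0000,0); λ=-2 ⇒ h* = (10)/2 = 5.0000.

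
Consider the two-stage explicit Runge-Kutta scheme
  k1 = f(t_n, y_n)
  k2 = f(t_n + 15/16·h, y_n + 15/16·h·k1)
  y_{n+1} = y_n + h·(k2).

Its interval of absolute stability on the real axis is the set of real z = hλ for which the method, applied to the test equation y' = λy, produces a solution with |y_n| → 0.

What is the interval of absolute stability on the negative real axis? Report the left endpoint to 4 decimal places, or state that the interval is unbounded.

z∈(-1.0667,0).

With y'=λy (z=hλ):
  k1=λy_n ⇒ h·k1=z·y_n;  k2=λ(1+15/16z)y_n ⇒ h·k2=z(1+15/16z)y_n
  y_{n+1}/y_n = 1 + z(1+15/16z) = 1 + z + 15/16z²
  so R(z) = 1 + z + 15/16z².

Need |R(x)|<1, x<0.
x=-0.58: |R|=0.7354
R=1: x+15/16x²=0 ⇒ x=−16/15=-1.0667; min R=1−1/(4·15/16)=0.7333>−1
Confirm numerically:
  x=-0.941: |R|=0.88914 <1
  x=-0.834: |R|=0.81808 <1
  x=-0.494: |R|=0.73478 <1
  x=-0.451: |R|=0.73969 <1
  x=-1.633: |R|=1.86702 >1
  x=-1.522: |R|=1.64970 >1
  x=-1.340: |R|=1.34338 >1
Interval (-1.0667, 0).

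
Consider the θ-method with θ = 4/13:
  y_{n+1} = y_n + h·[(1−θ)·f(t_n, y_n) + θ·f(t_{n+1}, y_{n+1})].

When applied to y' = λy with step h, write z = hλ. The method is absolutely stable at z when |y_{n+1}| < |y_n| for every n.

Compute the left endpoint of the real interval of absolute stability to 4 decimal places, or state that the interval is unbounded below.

left endpoint -5.2000.

With y'=λy (z=hλ):
  y_{n+1} = y_n + z·[9/13·y_n + 4/13·y_{n+1}] ⇒ (1 − 4/13z)y_{n+1} = (1 + 9/13z)y_n
  Hence R(z) = (1 + 9/13z)/(1 − 4/13z).

Solve |R(x)|<1 on ℝ⁻.
x=-1.1: |R|=0.1782
R=−1: 1+9/13x = −1+4/13x ⇒ -5/13x=2 ⇒ x=2/(-5/13)=-5.2000
Confirm numerically:
  x=-4.804: |R|=0.93854 <1
  x=-4.696: |R|=0.92071 <1
  x=-4.103: |R|=0.81351 <1
  x=-3.799: |R|=0.75156 <1
  x=-5.789: |R|=1.08145 >1
  x=-5.516: |R|=1.04506 >1
  x=-5.464: |R|=1.03787 >1
Interval (-5.2000, 0).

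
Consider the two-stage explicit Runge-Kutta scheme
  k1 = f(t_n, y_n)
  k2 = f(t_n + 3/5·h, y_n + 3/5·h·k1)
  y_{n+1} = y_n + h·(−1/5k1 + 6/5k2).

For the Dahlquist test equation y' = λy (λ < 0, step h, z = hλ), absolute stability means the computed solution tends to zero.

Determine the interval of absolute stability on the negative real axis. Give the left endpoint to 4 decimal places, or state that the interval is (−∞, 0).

z∈(-1.3889,0).

Set f=λy, z=hλ:
  k1=λy_n ⇒ h·k1=z·y_n;  k2=λ(1+3/5z)y_n ⇒ h·k2=z(1+3/5z)y_n
  y_{n+1}/y_n = 1 − 1/5z + 6/5z(1+3/5z) = 1 + z + 18/25z²
  Hence R(z) = 1 + z + 18/25z².

Boundary: |R(x)|=1, x<0.
x=-1.28: |R|=0.8996
R=1: x+18/25x²=0 ⇒ x=−25/18=-1.3889; min R=1−1/(4·18/25)=0.6528>−1
Confirm numerically:
  x=-1.336: |R|=0.94913 <1
  x=-1.213: |R|=0.84639 <1
  x=-1.058: |R|=0.74794 <1
  x=-0.582: |R|=0.66188 <1
  x=-1.684: |R|=1.35782 >1
  x=-1.454: |R|=1.06816 >1
So |R|<1 on (-1.3889, 0).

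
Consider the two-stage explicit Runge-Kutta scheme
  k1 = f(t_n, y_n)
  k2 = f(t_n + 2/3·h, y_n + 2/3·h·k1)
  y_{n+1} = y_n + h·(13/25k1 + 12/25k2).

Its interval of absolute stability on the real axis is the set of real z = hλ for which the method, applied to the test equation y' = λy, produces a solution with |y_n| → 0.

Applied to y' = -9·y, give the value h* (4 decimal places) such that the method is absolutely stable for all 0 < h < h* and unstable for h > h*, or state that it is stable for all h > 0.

Set f=λy, z=hλ:
  k1=λy_n ⇒ h·k1=z·y_n;  k2=λ(1+2/3z)y_n ⇒ h·k2=z(1+2/3z)y_n
  y_{n+1}/y_n = 1 + 13/25z + 12/25z(1+2/3z) = 1 + z + 8/25z²
  Hence R(z) = 1 + z + 8/25z².

Boundary: |R(x)|=1, x<0.
x=-1.69: |R|=0.2240
R=1: x+8/25x²=0 ⇒ x=−25/8=-3.1250; min R=1−1/(4·8/25)=0.2188>−1
Confirm numerically:
  x=-2.556: |R|=0.53460 <1
  x=-2.126: |R|=0.32036 <1
  x=-1.585: |R|=0.21891 <1
  x=-3.475: |R|=1.38920 >1
  x=-3.185: |R|=1.06115 >1
  x=-3.164: |R|=1.03949 >1
So |R|<1 on (-3.1250, 0).

(-3.1250,0); λ=-9 ⇒ h* = (25/8)/9 = 0.3472.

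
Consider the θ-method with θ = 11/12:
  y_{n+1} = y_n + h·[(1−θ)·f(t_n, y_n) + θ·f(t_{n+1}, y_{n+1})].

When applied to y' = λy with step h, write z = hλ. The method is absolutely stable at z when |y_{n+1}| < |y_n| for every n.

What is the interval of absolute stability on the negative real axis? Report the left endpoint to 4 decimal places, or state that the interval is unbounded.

With y'=λy (z=hλ):
  y_{n+1} = y_n + z·[1/12·y_n + 11/12·y_{n+1}] ⇒ (1 − 11/12z)y_{n+1} = (1 + 1/12z)y_n
  R(z) = (1 + 1/12z)/(1 − 11/12z).

Find x<0 with |R(x)|<1.
x=-0.8: |R|=0.5385
x=-2: |R|=0.2941
x=-10: |R|=0.0164
x=-100: |R|=0.0791
θ=11/12≥1/2 ⇒ |1+1/12x|<|1−11/12x| ∀x<0 ⇒ stable on all of ℝ⁻.

interval (−∞, 0).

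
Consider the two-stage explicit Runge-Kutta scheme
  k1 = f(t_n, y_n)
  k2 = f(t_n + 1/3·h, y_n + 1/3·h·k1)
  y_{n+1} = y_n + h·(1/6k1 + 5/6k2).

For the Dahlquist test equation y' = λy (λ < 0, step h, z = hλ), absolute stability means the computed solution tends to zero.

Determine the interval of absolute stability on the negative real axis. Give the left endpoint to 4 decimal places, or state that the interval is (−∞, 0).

With y'=λy (z=hλ):
  k1=λy_n ⇒ h·k1=z·y_n;  k2=λ(1+1/3z)y_n ⇒ h·k2=z(1+1/3z)y_n
  y_{n+1}/y_n = 1 + 1/6z + 5/6z(1+1/3z) = 1 + z + 5/18z²
  Hence R(z) = 1 + z + 5/18z².

Need |R(x)|<1, x<0.
x=-0.42: |R|=0.6290
R=1: x+5/18x²=0 ⇒ x=−18/5=-3.6000; min R=1−1/(4·5/18)=0.1000>−1
Confirm numerically:
  x=-3.070: |R|=0.54803 <1
  x=-1.900: |R|=0.10278 <1
  x=-1.764: |R|=0.10036 <1
  x=-1.664: |R|=0.10514 <1
  x=-4.114: |R|=1.58739 >1
  x=-3.718: |R|=1.12187 >1
Interval (-3.6000, 0).

(-3.6000, 0).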